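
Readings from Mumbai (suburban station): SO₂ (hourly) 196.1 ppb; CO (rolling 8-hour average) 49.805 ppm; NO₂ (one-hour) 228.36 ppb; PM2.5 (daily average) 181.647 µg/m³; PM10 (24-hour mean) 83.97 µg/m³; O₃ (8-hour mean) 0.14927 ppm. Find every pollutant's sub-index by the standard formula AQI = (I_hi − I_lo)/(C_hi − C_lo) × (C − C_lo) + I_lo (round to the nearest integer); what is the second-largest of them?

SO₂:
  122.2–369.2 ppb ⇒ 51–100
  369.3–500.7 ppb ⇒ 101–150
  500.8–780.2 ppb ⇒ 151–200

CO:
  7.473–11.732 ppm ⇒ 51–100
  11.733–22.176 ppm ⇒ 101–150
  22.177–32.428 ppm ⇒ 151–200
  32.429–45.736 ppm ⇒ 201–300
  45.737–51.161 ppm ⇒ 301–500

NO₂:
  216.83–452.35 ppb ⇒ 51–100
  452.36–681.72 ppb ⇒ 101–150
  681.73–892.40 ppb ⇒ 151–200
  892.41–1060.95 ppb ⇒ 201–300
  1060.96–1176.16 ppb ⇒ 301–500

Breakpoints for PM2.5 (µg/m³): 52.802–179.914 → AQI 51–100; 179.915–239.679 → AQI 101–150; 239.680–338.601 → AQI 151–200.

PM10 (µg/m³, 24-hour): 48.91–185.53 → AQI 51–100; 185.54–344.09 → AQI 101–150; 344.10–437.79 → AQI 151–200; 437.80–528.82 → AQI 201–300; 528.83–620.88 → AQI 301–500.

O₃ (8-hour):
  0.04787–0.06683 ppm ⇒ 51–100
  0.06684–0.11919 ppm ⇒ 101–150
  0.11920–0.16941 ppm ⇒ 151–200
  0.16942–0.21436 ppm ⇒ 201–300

SO₂: 196.1 lies in 122.2–369.2, so I_lo=51, I_hi=100, C_lo=122.2, C_hi=369.2.
(100−51)/(369.2−122.2) × (196.1−122.2) + 51 = 49/247.0 × 73.9 + 51 ≈ 65.66 → 66.
CO: 49.805 ∈ [45.737, 51.161] ↔ index [301, 500].
301 + (49.805−45.737)·(500−301)/(51.161−45.737) = 301 + 4.068·199/5.424 ≈ 450.25, so AQI = 450.
NO₂: 228.36 ∈ [216.83, 452.35] ↔ index [51, 100].
51 + (228.36−216.83)·(100−51)/(452.35−216.83) = 51 + 11.53·49/235.52 ≈ 53.40, so AQI = 53.
PM2.5: 181.647 lies in 179.915–239.679, so I_lo=101, I_hi=150, C_lo=179.915, C_hi=239.679.
(150−101)/(239.679−179.915) × (181.647−179.915) + 101 = 49/59.764 × 1.732 + 101 ≈ 102.42 → 102.
PM10 83.97: bracket 48.91–185.53 → index 51–100; slope 49/136.62, offset 35.06.
AQI = 51 + 49/136.62·35.06 ≈ 63.57 ⇒ 64.
O₃: row 0.11920–0.16941 (AQI 151–200). (200−151)·(0.14927−0.11920)/(0.16941−0.11920) + 151 = 49·0.03007/0.05021 + 151 ≈ 180.35 → 180.
Sub-indices: SO₂→66, CO→450, NO₂→53, PM2.5→102, PM10→64, O₃→180. Ranked high→low: 450, 180, 102, 66, 64, 53. Second-highest sub-index = 180.

180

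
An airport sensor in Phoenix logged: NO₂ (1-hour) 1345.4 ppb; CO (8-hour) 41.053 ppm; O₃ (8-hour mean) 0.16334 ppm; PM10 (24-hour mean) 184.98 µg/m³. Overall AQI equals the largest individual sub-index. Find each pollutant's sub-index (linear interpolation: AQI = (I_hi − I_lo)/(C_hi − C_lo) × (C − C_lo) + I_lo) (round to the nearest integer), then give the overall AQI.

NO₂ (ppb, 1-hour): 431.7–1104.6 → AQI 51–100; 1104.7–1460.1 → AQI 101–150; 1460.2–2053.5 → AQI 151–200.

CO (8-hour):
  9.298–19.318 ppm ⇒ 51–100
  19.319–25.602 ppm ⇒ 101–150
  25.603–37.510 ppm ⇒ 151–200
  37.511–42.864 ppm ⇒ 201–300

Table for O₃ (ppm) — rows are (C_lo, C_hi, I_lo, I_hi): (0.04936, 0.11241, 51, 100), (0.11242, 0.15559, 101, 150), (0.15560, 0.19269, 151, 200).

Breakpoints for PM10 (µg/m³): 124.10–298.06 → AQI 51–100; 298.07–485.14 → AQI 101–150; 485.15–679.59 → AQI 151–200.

NO₂: 1345.4 lies in 1104.7–1460.1, so I_lo=101, I_hi=150, C_lo=1104.7, C_hi=1460.1.
(150−101)/(1460.1−1104.7) × (1345.4−1104.7) + 101 = 49/355.4 × 240.7 + 101 ≈ 134.19 → 134.
CO: row 37.511–42.864 (AQI 201–300). (300−201)·(41.053−37.511)/(42.864−37.511) + 201 = 99·3.542/5.353 + 201 ≈ 266.51 → 267.
O₃ 0.16334: bracket 0.15560–0.19269 → index 151–200; slope 49/0.03709, offset 0.00774.
AQI = 151 + 49/0.03709·0.00774 ≈ 161.23 ⇒ 161.
PM10 184.98: bracket 124.10–298.06 → index 51–100; slope 49/173.96, offset 60.88.
AQI = 51 + 49/173.96·60.88 ≈ 68.15 ⇒ 68.
Sub-indices: NO₂→134, CO→267, O₃→161, PM10→68. Overall AQI = max = 267; dominant pollutant is CO.

267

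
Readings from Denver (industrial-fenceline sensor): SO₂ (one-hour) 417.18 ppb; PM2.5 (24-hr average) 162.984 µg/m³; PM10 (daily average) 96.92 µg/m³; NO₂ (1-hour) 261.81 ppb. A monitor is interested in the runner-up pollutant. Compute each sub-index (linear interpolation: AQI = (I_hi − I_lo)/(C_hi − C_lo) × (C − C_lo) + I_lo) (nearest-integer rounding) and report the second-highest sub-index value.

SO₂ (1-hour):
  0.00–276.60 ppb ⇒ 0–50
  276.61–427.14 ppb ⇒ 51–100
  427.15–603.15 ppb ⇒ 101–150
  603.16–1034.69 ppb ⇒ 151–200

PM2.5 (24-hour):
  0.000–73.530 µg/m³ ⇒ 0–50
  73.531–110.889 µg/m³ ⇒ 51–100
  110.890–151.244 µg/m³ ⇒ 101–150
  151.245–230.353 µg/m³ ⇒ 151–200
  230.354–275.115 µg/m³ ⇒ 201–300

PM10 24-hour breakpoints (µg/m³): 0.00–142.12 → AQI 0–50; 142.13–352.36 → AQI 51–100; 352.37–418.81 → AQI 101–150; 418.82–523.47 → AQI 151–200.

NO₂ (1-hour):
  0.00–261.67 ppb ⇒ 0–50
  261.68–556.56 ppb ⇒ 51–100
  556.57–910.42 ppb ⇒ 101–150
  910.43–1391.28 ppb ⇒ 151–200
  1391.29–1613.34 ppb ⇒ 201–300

SO₂ 417.18: bracket 276.61–427.14 → index 51–100; slope 49/150.53, offset 140.57.
AQI = 51 + 49/150.53·140.57 ≈ 96.76 ⇒ 97.
PM2.5: row 151.245–230.353 (AQI 151–200). (200−151)·(162.984−151.245)/(230.353−151.245) + 151 = 49·11.739/79.108 + 151 ≈ 158.27 → 158.
PM10 96.92: bracket 0.00–142.12 → index 0–50; slope 50/142.12, offset 96.92.
AQI = 0 + 50/142.12·96.92 ≈ 34.10 ⇒ 34.
NO₂: row 261.68–556.56 (AQI 51–100). (100−51)·(261.81−261.68)/(556.56−261.68) + 51 = 49·0.13/294.88 + 51 ≈ 51.02 → 51.
Sub-indices: SO₂→97, PM2.5→158, PM10→34, NO₂→51. Ranked high→low: 158, 97, 51, 34. Second-highest sub-index = 97.

97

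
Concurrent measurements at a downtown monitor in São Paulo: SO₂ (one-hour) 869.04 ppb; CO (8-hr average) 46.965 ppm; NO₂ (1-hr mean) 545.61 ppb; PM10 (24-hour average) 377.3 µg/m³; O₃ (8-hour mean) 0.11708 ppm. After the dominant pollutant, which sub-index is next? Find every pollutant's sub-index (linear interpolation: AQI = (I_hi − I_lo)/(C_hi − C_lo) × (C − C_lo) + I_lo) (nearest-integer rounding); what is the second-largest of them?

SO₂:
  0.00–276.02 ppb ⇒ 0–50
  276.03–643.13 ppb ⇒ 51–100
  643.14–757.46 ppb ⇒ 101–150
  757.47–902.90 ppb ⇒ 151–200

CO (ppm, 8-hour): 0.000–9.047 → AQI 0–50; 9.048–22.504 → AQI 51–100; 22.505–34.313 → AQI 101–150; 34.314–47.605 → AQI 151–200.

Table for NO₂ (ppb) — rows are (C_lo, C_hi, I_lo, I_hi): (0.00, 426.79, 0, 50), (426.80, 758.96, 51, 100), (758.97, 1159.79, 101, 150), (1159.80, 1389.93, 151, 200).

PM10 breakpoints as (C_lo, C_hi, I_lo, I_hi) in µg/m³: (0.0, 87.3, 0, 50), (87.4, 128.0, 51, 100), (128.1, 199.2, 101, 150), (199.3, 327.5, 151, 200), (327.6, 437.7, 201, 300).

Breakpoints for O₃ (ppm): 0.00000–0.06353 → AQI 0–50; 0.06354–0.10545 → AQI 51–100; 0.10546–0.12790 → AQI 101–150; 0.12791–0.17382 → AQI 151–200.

SO₂: 869.04 lies in 757.47–902.90, so I_lo=151, I_hi=200, C_lo=757.47, C_hi=902.90.
(200−151)/(902.90−757.47) × (869.04−757.47) + 151 = 49/145.43 × 111.57 + 151 ≈ 188.59 → 189.
CO 46.965: bracket 34.314–47.605 → index 151–200; slope 49/13.291, offset 12.651.
AQI = 151 + 49/13.291·12.651 ≈ 197.64 ⇒ 198.
NO₂ 545.61: bracket 426.80–758.96 → index 51–100; slope 49/332.16, offset 118.81.
AQI = 51 + 49/332.16·118.81 ≈ 68.53 ⇒ 69.
PM10 377.3: bracket 327.6–437.7 → index 201–300; slope 99/110.1, offset 49.7.
AQI = 201 + 99/110.1·49.7 ≈ 245.69 ⇒ 246.
O₃: row 0.10546–0.12790 (AQI 101–150). (150−101)·(0.11708−0.10546)/(0.12790−0.10546) + 101 = 49·0.01162/0.02244 + 101 ≈ 126.37 → 126.
Sub-indices: SO₂→189, CO→198, NO₂→69, PM10→246, O₃→126. Ranked high→low: 246, 198, 189, 126, 69. Second-highest sub-index = 198.

198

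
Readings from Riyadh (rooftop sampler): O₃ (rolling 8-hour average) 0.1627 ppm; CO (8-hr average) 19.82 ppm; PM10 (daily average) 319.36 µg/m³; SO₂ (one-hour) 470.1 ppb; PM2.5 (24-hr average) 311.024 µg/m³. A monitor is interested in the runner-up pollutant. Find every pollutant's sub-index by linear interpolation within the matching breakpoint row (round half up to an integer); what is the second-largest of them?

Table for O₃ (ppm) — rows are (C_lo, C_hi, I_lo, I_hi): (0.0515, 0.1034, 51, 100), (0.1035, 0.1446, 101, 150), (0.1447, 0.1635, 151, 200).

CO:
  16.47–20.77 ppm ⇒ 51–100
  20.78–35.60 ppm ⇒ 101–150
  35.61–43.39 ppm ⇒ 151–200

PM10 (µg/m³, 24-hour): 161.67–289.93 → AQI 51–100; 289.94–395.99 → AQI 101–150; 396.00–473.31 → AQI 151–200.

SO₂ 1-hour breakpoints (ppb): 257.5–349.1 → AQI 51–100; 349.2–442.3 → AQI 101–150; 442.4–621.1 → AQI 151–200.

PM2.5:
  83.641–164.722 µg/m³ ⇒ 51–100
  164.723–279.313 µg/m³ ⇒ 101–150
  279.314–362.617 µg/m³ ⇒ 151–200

O₃: row 0.1447–0.1635 (AQI 151–200). (200−151)·(0.1627−0.1447)/(0.1635−0.1447) + 151 = 49·0.0180/0.0188 + 151 ≈ 197.91 → 198.
CO: row 16.47–20.77 (AQI 51–100). (100−51)·(19.82−16.47)/(20.77−16.47) + 51 = 49·3.35/4.30 + 51 ≈ 89.17 → 89.
PM10 319.36: bracket 289.94–395.99 → index 101–150; slope 49/106.05, offset 29.42.
AQI = 101 + 49/106.05·29.42 ≈ 114.59 ⇒ 115.
SO₂: row 442.4–621.1 (AQI 151–200). (200−151)·(470.1−442.4)/(621.1−442.4) + 151 = 49·27.7/178.7 + 151 ≈ 158.60 → 159.
PM2.5: row 279.314–362.617 (AQI 151–200). (200−151)·(311.024−279.314)/(362.617−279.314) + 151 = 49·31.710/83.303 + 151 ≈ 169.65 → 170.
Sub-indices: O₃→198, CO→89, PM10→115, SO₂→159, PM2.5→170. Ranked high→low: 198, 170, 159, 115, 89. Second-highest sub-index = 170.

170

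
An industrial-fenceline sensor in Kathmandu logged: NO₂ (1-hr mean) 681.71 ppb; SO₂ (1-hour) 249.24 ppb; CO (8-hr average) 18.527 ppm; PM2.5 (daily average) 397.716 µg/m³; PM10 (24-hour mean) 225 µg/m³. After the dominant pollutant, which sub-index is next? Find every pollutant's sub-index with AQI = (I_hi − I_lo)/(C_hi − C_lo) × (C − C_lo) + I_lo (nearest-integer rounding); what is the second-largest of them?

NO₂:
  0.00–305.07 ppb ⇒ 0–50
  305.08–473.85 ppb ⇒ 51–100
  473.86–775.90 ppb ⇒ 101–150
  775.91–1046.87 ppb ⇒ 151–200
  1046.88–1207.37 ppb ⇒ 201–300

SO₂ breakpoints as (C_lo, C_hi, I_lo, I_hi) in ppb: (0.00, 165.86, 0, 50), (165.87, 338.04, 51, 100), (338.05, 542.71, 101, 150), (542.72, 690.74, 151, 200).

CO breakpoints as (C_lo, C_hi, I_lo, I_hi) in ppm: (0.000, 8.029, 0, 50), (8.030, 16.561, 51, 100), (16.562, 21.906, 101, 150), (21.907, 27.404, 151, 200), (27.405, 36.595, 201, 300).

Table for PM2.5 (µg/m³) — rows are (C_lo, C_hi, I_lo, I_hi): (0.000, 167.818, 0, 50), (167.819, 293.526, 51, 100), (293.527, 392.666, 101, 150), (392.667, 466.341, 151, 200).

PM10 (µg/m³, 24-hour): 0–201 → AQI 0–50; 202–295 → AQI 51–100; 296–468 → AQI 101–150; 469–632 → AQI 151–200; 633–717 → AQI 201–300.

135

NO₂ 681.71: bracket 473.86–775.90 → index 101–150; slope 49/302.04, offset 207.85.
AQI = 101 + 49/302.04·207.85 ≈ 134.72 ⇒ 135.
SO₂ 249.24: bracket 165.87–338.04 → index 51–100; slope 49/172.17, offset 83.37.
AQI = 51 + 49/172.17·83.37 ≈ 74.73 ⇒ 75.
CO 18.527: bracket 16.562–21.906 → index 101–150; slope 49/5.344, offset 1.965.
AQI = 101 + 49/5.344·1.965 ≈ 119.02 ⇒ 119.
PM2.5 397.716: bracket 392.667–466.341 → index 151–200; slope 49/73.674, offset 5.049.
AQI = 151 + 49/73.674·5.049 ≈ 154.36 ⇒ 154.
PM10: 225 lies in 202–295, so I_lo=51, I_hi=100, C_lo=202, C_hi=295.
(100−51)/(295−202) × (225−202) + 51 = 49/93 × 23 + 51 ≈ 63.12 → 63.
Sub-indices: NO₂→135, SO₂→75, CO→119, PM2.5→154, PM10→63. Ranked high→low: 154, 135, 119, 75, 63. Second-highest sub-index = 135.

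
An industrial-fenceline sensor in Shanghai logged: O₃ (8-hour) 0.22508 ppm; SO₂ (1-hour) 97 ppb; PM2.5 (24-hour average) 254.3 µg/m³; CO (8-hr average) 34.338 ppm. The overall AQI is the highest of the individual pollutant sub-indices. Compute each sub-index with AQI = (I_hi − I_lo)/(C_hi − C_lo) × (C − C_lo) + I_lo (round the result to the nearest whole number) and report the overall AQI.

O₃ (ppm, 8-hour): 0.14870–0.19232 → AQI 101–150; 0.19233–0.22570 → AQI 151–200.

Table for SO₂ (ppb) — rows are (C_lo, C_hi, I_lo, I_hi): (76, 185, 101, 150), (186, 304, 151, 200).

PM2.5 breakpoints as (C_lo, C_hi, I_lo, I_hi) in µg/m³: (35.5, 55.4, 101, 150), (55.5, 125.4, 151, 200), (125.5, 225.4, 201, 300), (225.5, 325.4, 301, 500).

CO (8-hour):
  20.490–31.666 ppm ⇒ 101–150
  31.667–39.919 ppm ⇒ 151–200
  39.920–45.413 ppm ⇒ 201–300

O₃: 0.22508 ∈ [0.19233, 0.22570] ↔ index [151, 200].
151 + (0.22508−0.19233)·(200−151)/(0.22570−0.19233) = 151 + 0.03275·49/0.03337 ≈ 199.09, so AQI = 199.
SO₂: 97 ∈ [76, 185] ↔ index [101, 150].
101 + (97−76)·(150−101)/(185−76) = 101 + 21·49/109 ≈ 110.44, so AQI = 110.
PM2.5: row 225.5–325.4 (AQI 301–500). (500−301)·(254.3−225.5)/(325.4−225.5) + 301 = 199·28.8/99.9 + 301 ≈ 358.37 → 358.
CO: 34.338 ∈ [31.667, 39.919] ↔ index [151, 200].
151 + (34.338−31.667)·(200−151)/(39.919−31.667) = 151 + 2.671·49/8.252 ≈ 166.86, so AQI = 167.
Sub-indices: O₃→199, SO₂→110, PM2.5→358, CO→167. Overall AQI = max = 358; dominant pollutant is PM2.5.

358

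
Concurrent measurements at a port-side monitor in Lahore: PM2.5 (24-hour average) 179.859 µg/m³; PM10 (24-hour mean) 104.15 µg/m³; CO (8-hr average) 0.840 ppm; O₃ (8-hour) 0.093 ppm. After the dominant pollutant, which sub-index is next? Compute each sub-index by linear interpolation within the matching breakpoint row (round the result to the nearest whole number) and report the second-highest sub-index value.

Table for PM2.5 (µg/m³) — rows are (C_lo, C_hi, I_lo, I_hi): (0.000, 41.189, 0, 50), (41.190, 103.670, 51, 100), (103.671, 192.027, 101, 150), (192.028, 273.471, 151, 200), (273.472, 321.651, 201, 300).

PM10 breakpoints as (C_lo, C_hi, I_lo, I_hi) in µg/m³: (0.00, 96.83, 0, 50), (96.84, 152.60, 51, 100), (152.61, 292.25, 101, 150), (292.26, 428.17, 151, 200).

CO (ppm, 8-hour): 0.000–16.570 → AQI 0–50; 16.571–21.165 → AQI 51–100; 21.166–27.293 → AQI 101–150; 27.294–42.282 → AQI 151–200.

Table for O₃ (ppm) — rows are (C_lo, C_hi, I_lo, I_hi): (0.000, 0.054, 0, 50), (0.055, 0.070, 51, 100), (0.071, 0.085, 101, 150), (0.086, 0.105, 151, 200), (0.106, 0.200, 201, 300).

PM2.5: 179.859 ∈ [103.671, 192.027] ↔ index [101, 150].
101 + (179.859−103.671)·(150−101)/(192.027−103.671) = 101 + 76.188·49/88.356 ≈ 143.25, so AQI = 143.
PM10: 104.15 lies in 96.84–152.60, so I_lo=51, I_hi=100, C_lo=96.84, C_hi=152.60.
(100−51)/(152.60−96.84) × (104.15−96.84) + 51 = 49/55.76 × 7.31 + 51 ≈ 57.42 → 57.
CO: 0.840 ∈ [0.000, 16.570] ↔ index [0, 50].
0 + (0.840−0.000)·(50−0)/(16.570−0.000) = 0 + 0.840·50/16.570 ≈ 2.53, so AQI = 3.
O₃: row 0.086–0.105 (AQI 151–200). (200−151)·(0.093−0.086)/(0.105−0.086) + 151 = 49·0.007/0.019 + 151 ≈ 169.05 → 169.
Sub-indices: PM2.5→143, PM10→57, CO→3, O₃→169. Ranked high→low: 169, 143, 57, 3. Second-highest sub-index = 143.

143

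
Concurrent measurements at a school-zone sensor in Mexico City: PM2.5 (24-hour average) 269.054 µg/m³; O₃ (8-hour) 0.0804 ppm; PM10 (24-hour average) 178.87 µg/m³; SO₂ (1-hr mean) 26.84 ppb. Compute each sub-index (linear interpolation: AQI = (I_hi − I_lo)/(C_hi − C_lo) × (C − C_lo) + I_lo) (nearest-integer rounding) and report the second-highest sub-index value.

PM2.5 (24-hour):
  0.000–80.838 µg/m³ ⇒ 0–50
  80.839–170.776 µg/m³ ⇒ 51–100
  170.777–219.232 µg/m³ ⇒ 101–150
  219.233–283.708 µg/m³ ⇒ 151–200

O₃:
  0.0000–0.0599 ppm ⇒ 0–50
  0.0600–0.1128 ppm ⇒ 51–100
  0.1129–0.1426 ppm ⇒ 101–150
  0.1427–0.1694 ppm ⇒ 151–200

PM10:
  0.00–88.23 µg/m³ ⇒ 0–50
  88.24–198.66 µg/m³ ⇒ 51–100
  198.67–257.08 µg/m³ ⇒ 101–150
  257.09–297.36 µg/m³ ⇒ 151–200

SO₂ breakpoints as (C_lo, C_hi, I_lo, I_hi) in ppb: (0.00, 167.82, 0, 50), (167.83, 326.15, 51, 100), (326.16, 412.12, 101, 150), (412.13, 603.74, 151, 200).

PM2.5 269.054: bracket 219.233–283.708 → index 151–200; slope 49/64.475, offset 49.821.
AQI = 151 + 49/64.475·49.821 ≈ 188.86 ⇒ 189.
O₃: row 0.0600–0.1128 (AQI 51–100). (100−51)·(0.0804−0.0600)/(0.1128−0.0600) + 51 = 49·0.0204/0.0528 + 51 ≈ 69.93 → 70.
PM10: row 88.24–198.66 (AQI 51–100). (100−51)·(178.87−88.24)/(198.66−88.24) + 51 = 49·90.63/110.42 + 51 ≈ 91.22 → 91.
SO₂: 26.84 lies in 0.00–167.82, so I_lo=0, I_hi=50, C_lo=0.00, C_hi=167.82.
(50−0)/(167.82−0.00) × (26.84−0.00) + 0 = 50/167.82 × 26.84 + 0 ≈ 8.00 → 8.
Sub-indices: PM2.5→189, O₃→70, PM10→91, SO₂→8. Ranked high→low: 189, 91, 70, 8. Second-highest sub-index = 91.

91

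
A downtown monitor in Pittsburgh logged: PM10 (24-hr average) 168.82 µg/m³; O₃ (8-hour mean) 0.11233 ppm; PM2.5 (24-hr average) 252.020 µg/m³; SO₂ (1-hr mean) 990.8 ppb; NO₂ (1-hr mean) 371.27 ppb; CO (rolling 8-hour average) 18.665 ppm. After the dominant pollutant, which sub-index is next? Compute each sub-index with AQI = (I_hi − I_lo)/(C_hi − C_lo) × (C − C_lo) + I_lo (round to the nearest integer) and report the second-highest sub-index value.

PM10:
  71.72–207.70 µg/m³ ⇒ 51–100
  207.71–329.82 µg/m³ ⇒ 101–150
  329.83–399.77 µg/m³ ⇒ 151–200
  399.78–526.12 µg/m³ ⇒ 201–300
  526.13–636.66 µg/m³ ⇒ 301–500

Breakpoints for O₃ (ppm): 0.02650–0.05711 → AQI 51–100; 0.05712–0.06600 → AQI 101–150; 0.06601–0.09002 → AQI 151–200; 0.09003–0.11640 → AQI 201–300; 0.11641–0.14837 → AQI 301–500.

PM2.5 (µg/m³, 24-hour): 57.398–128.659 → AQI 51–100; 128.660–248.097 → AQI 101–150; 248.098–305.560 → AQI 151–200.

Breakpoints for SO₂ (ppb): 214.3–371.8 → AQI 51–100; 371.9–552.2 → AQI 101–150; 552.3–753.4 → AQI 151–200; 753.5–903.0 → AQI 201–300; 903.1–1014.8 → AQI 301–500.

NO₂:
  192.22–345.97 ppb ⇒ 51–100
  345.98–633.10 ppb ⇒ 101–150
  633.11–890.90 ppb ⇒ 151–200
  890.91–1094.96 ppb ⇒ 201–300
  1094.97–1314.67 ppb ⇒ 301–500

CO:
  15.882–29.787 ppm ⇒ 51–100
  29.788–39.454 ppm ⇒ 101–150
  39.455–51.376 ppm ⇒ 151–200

285

PM10 168.82: bracket 71.72–207.70 → index 51–100; slope 49/135.98, offset 97.10.
AQI = 51 + 49/135.98·97.10 ≈ 85.99 ⇒ 86.
O₃: 0.11233 lies in 0.09003–0.11640, so I_lo=201, I_hi=300, C_lo=0.09003, C_hi=0.11640.
(300−201)/(0.11640−0.09003) × (0.11233−0.09003) + 201 = 99/0.02637 × 0.02230 + 201 ≈ 284.72 → 285.
PM2.5 252.020: bracket 248.098–305.560 → index 151–200; slope 49/57.462, offset 3.922.
AQI = 151 + 49/57.462·3.922 ≈ 154.34 ⇒ 154.
SO₂: 990.8 lies in 903.1–1014.8, so I_lo=301, I_hi=500, C_lo=903.1, C_hi=1014.8.
(500−301)/(1014.8−903.1) × (990.8−903.1) + 301 = 199/111.7 × 87.7 + 301 ≈ 457.24 → 457.
NO₂ 371.27: bracket 345.98–633.10 → index 101–150; slope 49/287.12, offset 25.29.
AQI = 101 + 49/287.12·25.29 ≈ 105.32 ⇒ 105.
CO: 18.665 ∈ [15.882, 29.787] ↔ index [51, 100].
51 + (18.665−15.882)·(100−51)/(29.787−15.882) = 51 + 2.783·49/13.905 ≈ 60.81, so AQI = 61.
Sub-indices: PM10→86, O₃→285, PM2.5→154, SO₂→457, NO₂→105, CO→61. Ranked high→low: 457, 285, 154, 105, 86, 61. Second-highest sub-index = 285.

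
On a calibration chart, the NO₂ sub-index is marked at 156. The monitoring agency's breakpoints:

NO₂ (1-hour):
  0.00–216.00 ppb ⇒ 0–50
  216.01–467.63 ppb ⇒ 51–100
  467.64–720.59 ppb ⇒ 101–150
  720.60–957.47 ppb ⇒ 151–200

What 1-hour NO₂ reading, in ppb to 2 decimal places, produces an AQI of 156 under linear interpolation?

744.77

AQI 156 lies in the 151–200 band, which corresponds to 720.60–957.47 ppb.
C = 720.60 + (156−151)×(957.47−720.60)/(200−151) = 720.60 + 5×236.87/49 ≈ 744.7704 ppb → 744.77 ppb to 2 dp.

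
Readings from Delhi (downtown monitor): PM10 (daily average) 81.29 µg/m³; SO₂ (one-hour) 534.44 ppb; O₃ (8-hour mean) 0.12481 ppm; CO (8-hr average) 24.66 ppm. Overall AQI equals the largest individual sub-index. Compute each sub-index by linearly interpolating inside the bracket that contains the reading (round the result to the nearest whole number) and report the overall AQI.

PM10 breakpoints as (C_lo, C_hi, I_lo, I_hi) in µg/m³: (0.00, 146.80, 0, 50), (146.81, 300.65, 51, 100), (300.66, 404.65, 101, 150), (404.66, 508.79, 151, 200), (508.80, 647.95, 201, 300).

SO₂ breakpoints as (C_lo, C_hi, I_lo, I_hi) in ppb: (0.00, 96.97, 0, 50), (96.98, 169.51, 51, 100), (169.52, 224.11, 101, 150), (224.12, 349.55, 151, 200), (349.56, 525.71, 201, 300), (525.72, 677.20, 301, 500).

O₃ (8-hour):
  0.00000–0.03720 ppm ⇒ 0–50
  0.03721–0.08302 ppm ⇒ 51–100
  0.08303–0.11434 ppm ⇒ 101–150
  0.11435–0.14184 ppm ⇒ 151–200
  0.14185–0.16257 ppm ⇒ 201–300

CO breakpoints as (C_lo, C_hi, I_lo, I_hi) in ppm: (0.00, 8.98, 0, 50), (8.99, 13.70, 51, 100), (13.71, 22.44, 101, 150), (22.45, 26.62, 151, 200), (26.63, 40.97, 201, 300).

312

PM10: row 0.00–146.80 (AQI 0–50). (50−0)·(81.29−0.00)/(146.80−0.00) + 0 = 50·81.29/146.80 + 0 ≈ 27.69 → 28.
SO₂ 534.44: bracket 525.72–677.20 → index 301–500; slope 199/151.48, offset 8.72.
AQI = 301 + 199/151.48·8.72 ≈ 312.46 ⇒ 312.
O₃: 0.12481 ∈ [0.11435, 0.14184] ↔ index [151, 200].
151 + (0.12481−0.11435)·(200−151)/(0.14184−0.11435) = 151 + 0.01046·49/0.02749 ≈ 169.64, so AQI = 170.
CO: row 22.45–26.62 (AQI 151–200). (200−151)·(24.66−22.45)/(26.62−22.45) + 151 = 49·2.21/4.17 + 151 ≈ 176.97 → 177.
Sub-indices: PM10→28, SO₂→312, O₃→170, CO→177. Overall AQI = max = 312; dominant pollutant is SO₂.
AQI 312: Hazardous.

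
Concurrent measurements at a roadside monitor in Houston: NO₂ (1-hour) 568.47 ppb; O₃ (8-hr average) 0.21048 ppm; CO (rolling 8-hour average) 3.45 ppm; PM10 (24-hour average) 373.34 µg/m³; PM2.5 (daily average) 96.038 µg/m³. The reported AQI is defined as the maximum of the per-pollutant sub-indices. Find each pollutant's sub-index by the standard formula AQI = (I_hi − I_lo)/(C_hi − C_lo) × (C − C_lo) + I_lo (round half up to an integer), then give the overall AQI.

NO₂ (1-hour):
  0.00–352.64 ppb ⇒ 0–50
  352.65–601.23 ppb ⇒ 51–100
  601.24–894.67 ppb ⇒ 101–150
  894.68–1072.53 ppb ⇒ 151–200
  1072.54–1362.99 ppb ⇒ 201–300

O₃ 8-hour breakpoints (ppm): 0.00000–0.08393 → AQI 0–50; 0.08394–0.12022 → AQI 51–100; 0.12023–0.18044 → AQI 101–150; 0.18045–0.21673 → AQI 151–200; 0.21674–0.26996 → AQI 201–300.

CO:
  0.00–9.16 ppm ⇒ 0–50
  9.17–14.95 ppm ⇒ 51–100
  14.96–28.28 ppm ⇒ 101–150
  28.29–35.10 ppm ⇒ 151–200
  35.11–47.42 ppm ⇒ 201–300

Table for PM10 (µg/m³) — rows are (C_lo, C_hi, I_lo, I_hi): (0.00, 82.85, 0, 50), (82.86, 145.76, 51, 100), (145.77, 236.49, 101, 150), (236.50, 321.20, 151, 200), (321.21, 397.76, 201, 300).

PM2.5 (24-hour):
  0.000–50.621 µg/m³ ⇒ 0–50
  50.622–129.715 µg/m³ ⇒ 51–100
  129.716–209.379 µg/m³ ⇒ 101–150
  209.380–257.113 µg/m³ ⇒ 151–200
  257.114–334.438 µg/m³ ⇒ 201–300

NO₂: 568.47 lies in 352.65–601.23, so I_lo=51, I_hi=100, C_lo=352.65, C_hi=601.23.
(100−51)/(601.23−352.65) × (568.47−352.65) + 51 = 49/248.58 × 215.82 + 51 ≈ 93.54 → 94.
O₃: 0.21048 lies in 0.18045–0.21673, so I_lo=151, I_hi=200, C_lo=0.18045, C_hi=0.21673.
(200−151)/(0.21673−0.18045) × (0.21048−0.18045) + 151 = 49/0.03628 × 0.03003 + 151 ≈ 191.56 → 192.
CO: 3.45 lies in 0.00–9.16, so I_lo=0, I_hi=50, C_lo=0.00, C_hi=9.16.
(50−0)/(9.16−0.00) × (3.45−0.00) + 0 = 50/9.16 × 3.45 + 0 ≈ 18.83 → 19.
PM10: 373.34 lies in 321.21–397.76, so I_lo=201, I_hi=300, C_lo=321.21, C_hi=397.76.
(300−201)/(397.76−321.21) × (373.34−321.21) + 201 = 99/76.55 × 52.13 + 201 ≈ 268.42 → 268.
PM2.5: 96.038 lies in 50.622–129.715, so I_lo=51, I_hi=100, C_lo=50.622, C_hi=129.715.
(100−51)/(129.715−50.622) × (96.038−50.622) + 51 = 49/79.093 × 45.416 + 51 ≈ 79.14 → 79.
Sub-indices: NO₂→94, O₃→192, CO→19, PM10→268, PM2.5→79. Overall AQI = max = 268; dominant pollutant is PM10.

268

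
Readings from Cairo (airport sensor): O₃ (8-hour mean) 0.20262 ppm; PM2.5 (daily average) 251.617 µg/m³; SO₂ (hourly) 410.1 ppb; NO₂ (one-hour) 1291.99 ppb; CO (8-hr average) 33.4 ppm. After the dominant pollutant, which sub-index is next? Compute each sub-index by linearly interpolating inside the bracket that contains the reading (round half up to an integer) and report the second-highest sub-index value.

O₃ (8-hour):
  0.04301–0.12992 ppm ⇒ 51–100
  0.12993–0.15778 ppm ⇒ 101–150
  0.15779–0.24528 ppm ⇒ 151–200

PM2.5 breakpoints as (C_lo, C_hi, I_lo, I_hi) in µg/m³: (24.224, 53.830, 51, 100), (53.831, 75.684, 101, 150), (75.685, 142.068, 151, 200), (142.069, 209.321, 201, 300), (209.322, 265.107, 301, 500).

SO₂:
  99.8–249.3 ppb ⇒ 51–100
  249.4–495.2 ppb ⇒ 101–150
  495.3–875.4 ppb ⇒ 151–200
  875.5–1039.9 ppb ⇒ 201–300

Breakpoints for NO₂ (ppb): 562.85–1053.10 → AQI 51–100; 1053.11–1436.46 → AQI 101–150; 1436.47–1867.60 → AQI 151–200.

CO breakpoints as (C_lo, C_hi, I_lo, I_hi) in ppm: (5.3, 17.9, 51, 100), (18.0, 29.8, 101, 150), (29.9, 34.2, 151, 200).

191

O₃: 0.20262 lies in 0.15779–0.24528, so I_lo=151, I_hi=200, C_lo=0.15779, C_hi=0.24528.
(200−151)/(0.24528−0.15779) × (0.20262−0.15779) + 151 = 49/0.08749 × 0.04483 + 151 ≈ 176.11 → 176.
PM2.5 251.617: bracket 209.322–265.107 → index 301–500; slope 199/55.785, offset 42.295.
AQI = 301 + 199/55.785·42.295 ≈ 451.88 ⇒ 452.
SO₂: 410.1 lies in 249.4–495.2, so I_lo=101, I_hi=150, C_lo=249.4, C_hi=495.2.
(150−101)/(495.2−249.4) × (410.1−249.4) + 101 = 49/245.8 × 160.7 + 101 ≈ 133.04 → 133.
NO₂: 1291.99 lies in 1053.11–1436.46, so I_lo=101, I_hi=150, C_lo=1053.11, C_hi=1436.46.
(150−101)/(1436.46−1053.11) × (1291.99−1053.11) + 101 = 49/383.35 × 238.88 + 101 ≈ 131.53 → 132.
CO 33.4: bracket 29.9–34.2 → index 151–200; slope 49/4.3, offset 3.5.
AQI = 151 + 49/4.3·3.5 ≈ 190.88 ⇒ 191.
Sub-indices: O₃→176, PM2.5→452, SO₂→133, NO₂→132, CO→191. Ranked high→low: 452, 191, 176, 133, 132. Second-highest sub-index = 191.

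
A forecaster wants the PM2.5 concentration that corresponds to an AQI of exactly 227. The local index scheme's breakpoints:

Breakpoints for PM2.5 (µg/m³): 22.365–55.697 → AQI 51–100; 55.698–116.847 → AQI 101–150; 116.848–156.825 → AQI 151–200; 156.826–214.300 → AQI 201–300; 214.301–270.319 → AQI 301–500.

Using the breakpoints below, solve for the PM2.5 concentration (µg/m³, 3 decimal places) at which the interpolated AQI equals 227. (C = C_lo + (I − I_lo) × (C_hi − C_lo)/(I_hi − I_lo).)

AQI 227 lies in the 201–300 band, which corresponds to 156.826–214.300 µg/m³.
C = 156.826 + (227−201)×(214.300−156.826)/(300−201) = 156.826 + 26×57.474/99 ≈ 171.92018 µg/m³ → 171.920 µg/m³ to 3 dp.

171.920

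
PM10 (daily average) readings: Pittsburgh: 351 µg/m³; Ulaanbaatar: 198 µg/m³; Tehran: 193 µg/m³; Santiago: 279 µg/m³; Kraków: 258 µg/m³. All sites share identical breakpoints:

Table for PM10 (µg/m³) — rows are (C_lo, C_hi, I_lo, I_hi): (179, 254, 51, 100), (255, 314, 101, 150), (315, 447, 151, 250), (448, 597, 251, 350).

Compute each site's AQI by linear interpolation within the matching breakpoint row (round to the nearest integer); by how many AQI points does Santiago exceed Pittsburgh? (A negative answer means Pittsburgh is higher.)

-57

Pittsburgh: 351 lies in 315–447, so I_lo=151, I_hi=250, C_lo=315, C_hi=447.
(250−151)/(447−315) × (351−315) + 151 = 99/132 × 36 + 151 ≈ 178.00 → 178.
Ulaanbaatar: row 179–254 (AQI 51–100). (100−51)·(198−179)/(254−179) + 51 = 49·19/75 + 51 ≈ 63.41 → 63.
Tehran 193: bracket 179–254 → index 51–100; slope 49/75, offset 14.
AQI = 51 + 49/75·14 ≈ 60.15 ⇒ 60.
Santiago: 279 ∈ [255, 314] ↔ index [101, 150].
101 + (279−255)·(150−101)/(314−255) = 101 + 24·49/59 ≈ 120.93, so AQI = 121.
Kraków: 258 ∈ [255, 314] ↔ index [101, 150].
101 + (258−255)·(150−101)/(314−255) = 101 + 3·49/59 ≈ 103.49, so AQI = 103.
AQIs: Pittsburgh=178, Ulaanbaatar=63, Tehran=60, Santiago=121, Kraków=103. Santiago (121) − Pittsburgh (178) = -57.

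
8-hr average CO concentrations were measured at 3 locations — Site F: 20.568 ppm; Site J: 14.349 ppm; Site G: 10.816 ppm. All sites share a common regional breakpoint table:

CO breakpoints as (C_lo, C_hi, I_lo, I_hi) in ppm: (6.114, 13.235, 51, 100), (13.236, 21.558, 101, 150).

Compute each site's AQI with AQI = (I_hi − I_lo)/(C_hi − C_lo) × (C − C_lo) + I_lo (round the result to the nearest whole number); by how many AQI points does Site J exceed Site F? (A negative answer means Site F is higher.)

-36

Site F: 20.568 lies in 13.236–21.558, so I_lo=101, I_hi=150, C_lo=13.236, C_hi=21.558.
(150−101)/(21.558−13.236) × (20.568−13.236) + 101 = 49/8.322 × 7.332 + 101 ≈ 144.17 → 144.
Site J: 14.349 lies in 13.236–21.558, so I_lo=101, I_hi=150, C_lo=13.236, C_hi=21.558.
(150−101)/(21.558−13.236) × (14.349−13.236) + 101 = 49/8.322 × 1.113 + 101 ≈ 107.55 → 108.
Site G 10.816: bracket 6.114–13.235 → index 51–100; slope 49/7.121, offset 4.702.
AQI = 51 + 49/7.121·4.702 ≈ 83.35 ⇒ 83.
AQIs: Site F=144, Site J=108, Site G=83. Site J (108) − Site F (144) = -36.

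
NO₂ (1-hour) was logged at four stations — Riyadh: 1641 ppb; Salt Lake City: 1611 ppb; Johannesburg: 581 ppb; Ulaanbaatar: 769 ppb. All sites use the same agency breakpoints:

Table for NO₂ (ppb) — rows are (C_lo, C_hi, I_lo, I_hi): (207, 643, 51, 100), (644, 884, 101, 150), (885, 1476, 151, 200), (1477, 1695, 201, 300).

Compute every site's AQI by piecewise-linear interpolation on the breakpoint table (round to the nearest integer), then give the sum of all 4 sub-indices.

Riyadh 1641: bracket 1477–1695 → index 201–300; slope 99/218, offset 164.
AQI = 201 + 99/218·164 ≈ 275.48 ⇒ 275.
Salt Lake City: 1611 lies in 1477–1695, so I_lo=201, I_hi=300, C_lo=1477, C_hi=1695.
(300−201)/(1695−1477) × (1611−1477) + 201 = 99/218 × 134 + 201 ≈ 261.85 → 262.
Johannesburg: 581 ∈ [207, 643] ↔ index [51, 100].
51 + (581−207)·(100−51)/(643−207) = 51 + 374·49/436 ≈ 93.03, so AQI = 93.
Ulaanbaatar 769: bracket 644–884 → index 101–150; slope 49/240, offset 125.
AQI = 101 + 49/240·125 ≈ 126.52 ⇒ 127.
AQIs: Riyadh=275, Salt Lake City=262, Johannesburg=93, Ulaanbaatar=127. Sum = 275 + 262 + 93 + 127 = 757.

757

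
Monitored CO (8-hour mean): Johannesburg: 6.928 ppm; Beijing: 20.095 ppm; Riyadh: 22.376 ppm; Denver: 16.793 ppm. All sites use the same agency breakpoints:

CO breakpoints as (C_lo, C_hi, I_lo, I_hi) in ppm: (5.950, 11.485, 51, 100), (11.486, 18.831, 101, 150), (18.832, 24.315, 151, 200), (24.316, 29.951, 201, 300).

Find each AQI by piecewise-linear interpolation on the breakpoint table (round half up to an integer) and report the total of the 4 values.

Johannesburg: row 5.950–11.485 (AQI 51–100). (100−51)·(6.928−5.950)/(11.485−5.950) + 51 = 49·0.978/5.535 + 51 ≈ 59.66 → 60.
Beijing: 20.095 lies in 18.832–24.315, so I_lo=151, I_hi=200, C_lo=18.832, C_hi=24.315.
(200−151)/(24.315−18.832) × (20.095−18.832) + 151 = 49/5.483 × 1.263 + 151 ≈ 162.29 → 162.
Riyadh: 22.376 lies in 18.832–24.315, so I_lo=151, I_hi=200, C_lo=18.832, C_hi=24.315.
(200−151)/(24.315−18.832) × (22.376−18.832) + 151 = 49/5.483 × 3.544 + 151 ≈ 182.67 → 183.
Denver 16.793: bracket 11.486–18.831 → index 101–150; slope 49/7.345, offset 5.307.
AQI = 101 + 49/7.345·5.307 ≈ 136.40 ⇒ 136.
AQIs: Johannesburg=60, Beijing=162, Riyadh=183, Denver=136. Sum = 60 + 162 + 183 + 136 = 541.

541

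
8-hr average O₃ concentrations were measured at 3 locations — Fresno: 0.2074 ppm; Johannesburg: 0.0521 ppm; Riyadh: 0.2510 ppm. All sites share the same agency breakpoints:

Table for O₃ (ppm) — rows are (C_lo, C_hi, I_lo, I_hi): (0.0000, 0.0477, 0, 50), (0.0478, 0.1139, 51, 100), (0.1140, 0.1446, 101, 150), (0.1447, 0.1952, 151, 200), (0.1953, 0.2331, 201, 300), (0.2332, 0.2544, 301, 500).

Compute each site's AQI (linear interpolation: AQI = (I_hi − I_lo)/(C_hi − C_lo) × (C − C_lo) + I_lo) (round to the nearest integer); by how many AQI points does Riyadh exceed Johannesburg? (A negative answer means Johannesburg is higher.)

414

Fresno 0.2074: bracket 0.1953–0.2331 → index 201–300; slope 99/0.0378, offset 0.0121.
AQI = 201 + 99/0.0378·0.0121 ≈ 232.69 ⇒ 233.
Johannesburg: row 0.0478–0.1139 (AQI 51–100). (100−51)·(0.0521−0.0478)/(0.1139−0.0478) + 51 = 49·0.0043/0.0661 + 51 ≈ 54.19 → 54.
Riyadh: row 0.2332–0.2544 (AQI 301–500). (500−301)·(0.2510−0.2332)/(0.2544−0.2332) + 301 = 199·0.0178/0.0212 + 301 ≈ 468.08 → 468.
AQIs: Fresno=233, Johannesburg=54, Riyadh=468. Riyadh (468) − Johannesburg (54) = 414.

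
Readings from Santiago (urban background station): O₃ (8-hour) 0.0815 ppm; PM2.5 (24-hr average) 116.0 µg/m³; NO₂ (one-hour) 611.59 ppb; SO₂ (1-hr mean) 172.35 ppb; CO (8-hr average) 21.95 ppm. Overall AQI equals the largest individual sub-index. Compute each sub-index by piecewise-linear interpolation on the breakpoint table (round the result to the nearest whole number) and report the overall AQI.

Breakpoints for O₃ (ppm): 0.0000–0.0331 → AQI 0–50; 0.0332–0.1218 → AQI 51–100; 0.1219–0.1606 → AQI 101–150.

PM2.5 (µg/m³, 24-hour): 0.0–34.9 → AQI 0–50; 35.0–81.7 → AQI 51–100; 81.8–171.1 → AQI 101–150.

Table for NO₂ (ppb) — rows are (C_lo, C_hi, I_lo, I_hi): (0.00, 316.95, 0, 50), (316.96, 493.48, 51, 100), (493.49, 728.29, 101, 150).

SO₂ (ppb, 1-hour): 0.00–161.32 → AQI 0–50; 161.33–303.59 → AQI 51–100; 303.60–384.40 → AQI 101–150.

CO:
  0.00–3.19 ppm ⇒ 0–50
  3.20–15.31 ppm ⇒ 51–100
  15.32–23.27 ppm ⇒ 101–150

O₃: 0.0815 lies in 0.0332–0.1218, so I_lo=51, I_hi=100, C_lo=0.0332, C_hi=0.1218.
(100−51)/(0.1218−0.0332) × (0.0815−0.0332) + 51 = 49/0.0886 × 0.0483 + 51 ≈ 77.71 → 78.
PM2.5: 116.0 lies in 81.8–171.1, so I_lo=101, I_hi=150, C_lo=81.8, C_hi=171.1.
(150−101)/(171.1−81.8) × (116.0−81.8) + 101 = 49/89.3 × 34.2 + 101 ≈ 119.77 → 120.
NO₂ 611.59: bracket 493.49–728.29 → index 101–150; slope 49/234.80, offset 118.10.
AQI = 101 + 49/234.80·118.10 ≈ 125.65 ⇒ 126.
SO₂: row 161.33–303.59 (AQI 51–100). (100−51)·(172.35−161.33)/(303.59−161.33) + 51 = 49·11.02/142.26 + 51 ≈ 54.80 → 55.
CO 21.95: bracket 15.32–23.27 → index 101–150; slope 49/7.95, offset 6.63.
AQI = 101 + 49/7.95·6.63 ≈ 141.86 ⇒ 142.
Sub-indices: O₃→78, PM2.5→120, NO₂→126, SO₂→55, CO→142. Overall AQI = max = 142; dominant pollutant is CO.

142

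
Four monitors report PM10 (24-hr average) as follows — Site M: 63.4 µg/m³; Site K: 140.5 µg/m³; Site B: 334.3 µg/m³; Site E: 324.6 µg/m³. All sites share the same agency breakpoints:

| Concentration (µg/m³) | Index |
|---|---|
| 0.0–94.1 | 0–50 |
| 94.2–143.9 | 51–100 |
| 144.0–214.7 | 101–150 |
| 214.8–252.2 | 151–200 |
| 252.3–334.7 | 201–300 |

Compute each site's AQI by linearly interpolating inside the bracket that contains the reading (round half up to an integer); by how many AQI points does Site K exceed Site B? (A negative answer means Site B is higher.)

-203

Site M: row 0.0–94.1 (AQI 0–50). (50−0)·(63.4−0.0)/(94.1−0.0) + 0 = 50·63.4/94.1 + 0 ≈ 33.69 → 34.
Site K 140.5: bracket 94.2–143.9 → index 51–100; slope 49/49.7, offset 46.3.
AQI = 51 + 49/49.7·46.3 ≈ 96.65 ⇒ 97.
Site B: 334.3 lies in 252.3–334.7, so I_lo=201, I_hi=300, C_lo=252.3, C_hi=334.7.
(300−201)/(334.7−252.3) × (334.3−252.3) + 201 = 99/82.4 × 82.0 + 201 ≈ 299.52 → 300.
Site E: 324.6 ∈ [252.3, 334.7] ↔ index [201, 300].
201 + (324.6−252.3)·(300−201)/(334.7−252.3) = 201 + 72.3·99/82.4 ≈ 287.87, so AQI = 288.
AQIs: Site M=34, Site K=97, Site B=300, Site E=288. Site K (97) − Site B (300) = -203.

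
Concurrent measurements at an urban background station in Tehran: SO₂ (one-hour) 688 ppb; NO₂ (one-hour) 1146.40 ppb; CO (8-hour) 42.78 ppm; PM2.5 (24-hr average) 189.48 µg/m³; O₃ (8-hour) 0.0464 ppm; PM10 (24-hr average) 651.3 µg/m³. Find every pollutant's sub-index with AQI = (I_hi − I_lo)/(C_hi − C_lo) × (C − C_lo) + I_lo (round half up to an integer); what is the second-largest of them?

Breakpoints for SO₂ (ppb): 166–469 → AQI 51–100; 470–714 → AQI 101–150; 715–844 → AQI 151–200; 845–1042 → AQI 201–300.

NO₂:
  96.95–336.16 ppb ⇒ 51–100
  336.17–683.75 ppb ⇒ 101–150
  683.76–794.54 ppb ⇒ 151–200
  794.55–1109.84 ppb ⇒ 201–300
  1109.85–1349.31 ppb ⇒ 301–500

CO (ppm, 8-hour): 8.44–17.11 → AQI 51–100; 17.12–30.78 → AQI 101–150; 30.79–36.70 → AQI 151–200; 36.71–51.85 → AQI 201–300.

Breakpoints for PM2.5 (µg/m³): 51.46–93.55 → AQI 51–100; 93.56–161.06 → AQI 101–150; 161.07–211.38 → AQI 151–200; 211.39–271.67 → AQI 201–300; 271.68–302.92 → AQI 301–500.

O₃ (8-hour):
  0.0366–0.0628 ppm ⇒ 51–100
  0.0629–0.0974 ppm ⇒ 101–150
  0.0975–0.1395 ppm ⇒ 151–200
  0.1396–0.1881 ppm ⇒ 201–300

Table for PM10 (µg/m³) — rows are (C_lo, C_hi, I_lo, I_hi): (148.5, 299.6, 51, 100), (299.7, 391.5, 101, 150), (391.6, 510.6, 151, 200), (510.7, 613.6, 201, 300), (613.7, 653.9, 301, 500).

331

SO₂ 688: bracket 470–714 → index 101–150; slope 49/244, offset 218.
AQI = 101 + 49/244·218 ≈ 144.78 ⇒ 145.
NO₂: 1146.40 lies in 1109.85–1349.31, so I_lo=301, I_hi=500, C_lo=1109.85, C_hi=1349.31.
(500−301)/(1349.31−1109.85) × (1146.40−1109.85) + 301 = 199/239.46 × 36.55 + 301 ≈ 331.37 → 331.
CO: row 36.71–51.85 (AQI 201–300). (300−201)·(42.78−36.71)/(51.85−36.71) + 201 = 99·6.07/15.14 + 201 ≈ 240.69 → 241.
PM2.5: 189.48 lies in 161.07–211.38, so I_lo=151, I_hi=200, C_lo=161.07, C_hi=211.38.
(200−151)/(211.38−161.07) × (189.48−161.07) + 151 = 49/50.31 × 28.41 + 151 ≈ 178.67 → 179.
O₃ 0.0464: bracket 0.0366–0.0628 → index 51–100; slope 49/0.0262, offset 0.0098.
AQI = 51 + 49/0.0262·0.0098 ≈ 69.33 ⇒ 69.
PM10: row 613.7–653.9 (AQI 301–500). (500−301)·(651.3−613.7)/(653.9−613.7) + 301 = 199·37.6/40.2 + 301 ≈ 487.13 → 487.
Sub-indices: SO₂→145, NO₂→331, CO→241, PM2.5→179, O₃→69, PM10→487. Ranked high→low: 487, 331, 241, 179, 145, 69. Second-highest sub-index = 331.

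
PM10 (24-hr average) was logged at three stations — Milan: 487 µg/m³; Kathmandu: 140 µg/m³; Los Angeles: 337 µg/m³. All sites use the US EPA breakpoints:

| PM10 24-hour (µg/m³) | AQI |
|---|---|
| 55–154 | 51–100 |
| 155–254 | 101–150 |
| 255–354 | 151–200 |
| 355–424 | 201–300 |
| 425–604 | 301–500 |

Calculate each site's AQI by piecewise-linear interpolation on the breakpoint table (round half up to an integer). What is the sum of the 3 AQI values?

655

Milan: row 425–604 (AQI 301–500). (500−301)·(487−425)/(604−425) + 301 = 199·62/179 + 301 ≈ 369.93 → 370.
Kathmandu: row 55–154 (AQI 51–100). (100−51)·(140−55)/(154−55) + 51 = 49·85/99 + 51 ≈ 93.07 → 93.
Los Angeles: 337 lies in 255–354, so I_lo=151, I_hi=200, C_lo=255, C_hi=354.
(200−151)/(354−255) × (337−255) + 151 = 49/99 × 82 + 151 ≈ 191.59 → 192.
AQIs: Milan=370, Kathmandu=93, Los Angeles=192. Sum = 370 + 93 + 192 = 655.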